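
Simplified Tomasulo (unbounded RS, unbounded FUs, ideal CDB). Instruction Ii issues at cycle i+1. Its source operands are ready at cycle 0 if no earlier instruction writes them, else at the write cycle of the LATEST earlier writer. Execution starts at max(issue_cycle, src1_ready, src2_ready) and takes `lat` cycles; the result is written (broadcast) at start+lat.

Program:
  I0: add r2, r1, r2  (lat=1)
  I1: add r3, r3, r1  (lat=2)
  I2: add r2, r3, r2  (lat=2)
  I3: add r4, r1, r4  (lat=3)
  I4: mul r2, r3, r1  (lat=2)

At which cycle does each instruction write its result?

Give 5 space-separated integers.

I0 add r2: issue@1 deps=(None,None) exec_start@1 write@2
I1 add r3: issue@2 deps=(None,None) exec_start@2 write@4
I2 add r2: issue@3 deps=(1,0) exec_start@4 write@6
I3 add r4: issue@4 deps=(None,None) exec_start@4 write@7
I4 mul r2: issue@5 deps=(1,None) exec_start@5 write@7

Answer: 2 4 6 7 7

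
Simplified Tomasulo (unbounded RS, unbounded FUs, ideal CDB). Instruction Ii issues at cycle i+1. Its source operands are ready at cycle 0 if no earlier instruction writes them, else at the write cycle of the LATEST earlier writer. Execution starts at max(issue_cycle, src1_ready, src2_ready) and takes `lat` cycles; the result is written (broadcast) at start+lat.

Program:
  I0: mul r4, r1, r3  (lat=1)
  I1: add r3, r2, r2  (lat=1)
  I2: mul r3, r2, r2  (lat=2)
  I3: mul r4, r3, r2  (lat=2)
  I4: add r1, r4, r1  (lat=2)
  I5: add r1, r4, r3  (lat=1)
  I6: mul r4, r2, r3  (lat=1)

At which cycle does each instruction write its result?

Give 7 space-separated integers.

I0 mul r4: issue@1 deps=(None,None) exec_start@1 write@2
I1 add r3: issue@2 deps=(None,None) exec_start@2 write@3
I2 mul r3: issue@3 deps=(None,None) exec_start@3 write@5
I3 mul r4: issue@4 deps=(2,None) exec_start@5 write@7
I4 add r1: issue@5 deps=(3,None) exec_start@7 write@9
I5 add r1: issue@6 deps=(3,2) exec_start@7 write@8
I6 mul r4: issue@7 deps=(None,2) exec_start@7 write@8

Answer: 2 3 5 7 9 8 8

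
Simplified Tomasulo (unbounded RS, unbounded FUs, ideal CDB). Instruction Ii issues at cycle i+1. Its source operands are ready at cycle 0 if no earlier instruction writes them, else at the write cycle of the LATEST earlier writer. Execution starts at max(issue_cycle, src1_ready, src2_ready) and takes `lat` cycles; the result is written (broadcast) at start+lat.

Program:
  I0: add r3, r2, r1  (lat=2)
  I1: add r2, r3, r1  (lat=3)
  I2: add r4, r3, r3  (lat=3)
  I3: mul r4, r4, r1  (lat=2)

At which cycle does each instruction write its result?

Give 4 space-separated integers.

I0 add r3: issue@1 deps=(None,None) exec_start@1 write@3
I1 add r2: issue@2 deps=(0,None) exec_start@3 write@6
I2 add r4: issue@3 deps=(0,0) exec_start@3 write@6
I3 mul r4: issue@4 deps=(2,None) exec_start@6 write@8

Answer: 3 6 6 8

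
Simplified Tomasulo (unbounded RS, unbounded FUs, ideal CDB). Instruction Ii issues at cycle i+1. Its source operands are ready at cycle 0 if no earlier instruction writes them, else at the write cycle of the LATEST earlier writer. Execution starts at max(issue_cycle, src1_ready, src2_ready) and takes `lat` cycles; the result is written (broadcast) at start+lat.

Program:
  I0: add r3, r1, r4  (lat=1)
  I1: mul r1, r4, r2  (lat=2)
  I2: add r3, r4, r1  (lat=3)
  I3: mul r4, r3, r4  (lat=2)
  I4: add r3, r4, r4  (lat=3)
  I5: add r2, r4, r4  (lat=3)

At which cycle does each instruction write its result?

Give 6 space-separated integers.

I0 add r3: issue@1 deps=(None,None) exec_start@1 write@2
I1 mul r1: issue@2 deps=(None,None) exec_start@2 write@4
I2 add r3: issue@3 deps=(None,1) exec_start@4 write@7
I3 mul r4: issue@4 deps=(2,None) exec_start@7 write@9
I4 add r3: issue@5 deps=(3,3) exec_start@9 write@12
I5 add r2: issue@6 deps=(3,3) exec_start@9 write@12

Answer: 2 4 7 9 12 12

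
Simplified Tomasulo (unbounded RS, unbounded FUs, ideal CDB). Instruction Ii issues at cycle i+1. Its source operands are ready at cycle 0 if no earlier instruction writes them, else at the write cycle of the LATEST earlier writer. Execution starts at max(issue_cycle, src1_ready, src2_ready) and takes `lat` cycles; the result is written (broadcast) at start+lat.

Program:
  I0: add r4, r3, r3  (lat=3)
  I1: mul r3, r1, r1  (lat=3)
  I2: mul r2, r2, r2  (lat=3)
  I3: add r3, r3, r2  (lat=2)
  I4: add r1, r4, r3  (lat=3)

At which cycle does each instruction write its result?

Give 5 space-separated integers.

I0 add r4: issue@1 deps=(None,None) exec_start@1 write@4
I1 mul r3: issue@2 deps=(None,None) exec_start@2 write@5
I2 mul r2: issue@3 deps=(None,None) exec_start@3 write@6
I3 add r3: issue@4 deps=(1,2) exec_start@6 write@8
I4 add r1: issue@5 deps=(0,3) exec_start@8 write@11

Answer: 4 5 6 8 11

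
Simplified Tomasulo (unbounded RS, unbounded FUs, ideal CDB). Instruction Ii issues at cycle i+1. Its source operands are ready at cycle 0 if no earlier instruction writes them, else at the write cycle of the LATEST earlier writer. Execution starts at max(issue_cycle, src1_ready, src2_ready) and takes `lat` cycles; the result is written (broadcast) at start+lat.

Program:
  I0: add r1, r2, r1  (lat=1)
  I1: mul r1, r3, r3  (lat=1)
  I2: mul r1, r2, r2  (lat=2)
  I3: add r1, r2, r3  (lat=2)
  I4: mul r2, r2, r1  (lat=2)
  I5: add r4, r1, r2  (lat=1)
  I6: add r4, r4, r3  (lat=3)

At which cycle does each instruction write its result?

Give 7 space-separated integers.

I0 add r1: issue@1 deps=(None,None) exec_start@1 write@2
I1 mul r1: issue@2 deps=(None,None) exec_start@2 write@3
I2 mul r1: issue@3 deps=(None,None) exec_start@3 write@5
I3 add r1: issue@4 deps=(None,None) exec_start@4 write@6
I4 mul r2: issue@5 deps=(None,3) exec_start@6 write@8
I5 add r4: issue@6 deps=(3,4) exec_start@8 write@9
I6 add r4: issue@7 deps=(5,None) exec_start@9 write@12

Answer: 2 3 5 6 8 9 12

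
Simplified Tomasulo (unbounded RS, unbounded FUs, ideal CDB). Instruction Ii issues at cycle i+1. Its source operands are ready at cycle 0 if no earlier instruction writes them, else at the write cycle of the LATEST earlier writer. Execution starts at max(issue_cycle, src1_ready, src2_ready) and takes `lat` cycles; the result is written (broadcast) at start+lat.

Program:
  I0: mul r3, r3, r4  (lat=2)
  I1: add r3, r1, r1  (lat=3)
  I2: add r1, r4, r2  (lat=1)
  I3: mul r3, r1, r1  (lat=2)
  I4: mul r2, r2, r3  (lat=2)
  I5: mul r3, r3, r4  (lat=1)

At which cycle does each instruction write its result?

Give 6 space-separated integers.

I0 mul r3: issue@1 deps=(None,None) exec_start@1 write@3
I1 add r3: issue@2 deps=(None,None) exec_start@2 write@5
I2 add r1: issue@3 deps=(None,None) exec_start@3 write@4
I3 mul r3: issue@4 deps=(2,2) exec_start@4 write@6
I4 mul r2: issue@5 deps=(None,3) exec_start@6 write@8
I5 mul r3: issue@6 deps=(3,None) exec_start@6 write@7

Answer: 3 5 4 6 8 7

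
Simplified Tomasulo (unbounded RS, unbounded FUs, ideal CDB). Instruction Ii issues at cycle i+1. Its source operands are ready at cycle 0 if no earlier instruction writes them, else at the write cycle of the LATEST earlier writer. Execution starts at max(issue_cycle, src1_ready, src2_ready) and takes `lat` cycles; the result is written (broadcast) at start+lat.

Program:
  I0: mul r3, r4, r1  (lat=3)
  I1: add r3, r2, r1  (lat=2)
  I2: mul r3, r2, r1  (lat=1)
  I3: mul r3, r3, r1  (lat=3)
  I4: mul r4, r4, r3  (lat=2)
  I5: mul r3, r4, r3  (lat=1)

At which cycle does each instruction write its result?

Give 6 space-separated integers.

I0 mul r3: issue@1 deps=(None,None) exec_start@1 write@4
I1 add r3: issue@2 deps=(None,None) exec_start@2 write@4
I2 mul r3: issue@3 deps=(None,None) exec_start@3 write@4
I3 mul r3: issue@4 deps=(2,None) exec_start@4 write@7
I4 mul r4: issue@5 deps=(None,3) exec_start@7 write@9
I5 mul r3: issue@6 deps=(4,3) exec_start@9 write@10

Answer: 4 4 4 7 9 10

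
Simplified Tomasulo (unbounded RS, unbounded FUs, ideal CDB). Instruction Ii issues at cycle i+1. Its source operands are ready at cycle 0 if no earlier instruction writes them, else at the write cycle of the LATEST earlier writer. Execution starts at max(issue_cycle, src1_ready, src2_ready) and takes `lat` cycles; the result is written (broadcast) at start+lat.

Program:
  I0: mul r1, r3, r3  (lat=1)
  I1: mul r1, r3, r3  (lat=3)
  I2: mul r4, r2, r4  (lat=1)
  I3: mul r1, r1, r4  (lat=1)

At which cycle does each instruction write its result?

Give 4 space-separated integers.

I0 mul r1: issue@1 deps=(None,None) exec_start@1 write@2
I1 mul r1: issue@2 deps=(None,None) exec_start@2 write@5
I2 mul r4: issue@3 deps=(None,None) exec_start@3 write@4
I3 mul r1: issue@4 deps=(1,2) exec_start@5 write@6

Answer: 2 5 4 6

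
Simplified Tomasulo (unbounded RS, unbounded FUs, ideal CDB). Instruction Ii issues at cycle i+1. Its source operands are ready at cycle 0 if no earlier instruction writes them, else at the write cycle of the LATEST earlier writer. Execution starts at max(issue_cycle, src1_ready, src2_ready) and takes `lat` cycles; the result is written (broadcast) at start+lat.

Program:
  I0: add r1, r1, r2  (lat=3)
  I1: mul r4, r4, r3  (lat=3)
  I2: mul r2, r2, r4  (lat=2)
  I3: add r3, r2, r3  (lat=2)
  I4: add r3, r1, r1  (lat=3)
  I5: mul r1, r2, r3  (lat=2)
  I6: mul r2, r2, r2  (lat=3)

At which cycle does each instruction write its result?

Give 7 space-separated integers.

I0 add r1: issue@1 deps=(None,None) exec_start@1 write@4
I1 mul r4: issue@2 deps=(None,None) exec_start@2 write@5
I2 mul r2: issue@3 deps=(None,1) exec_start@5 write@7
I3 add r3: issue@4 deps=(2,None) exec_start@7 write@9
I4 add r3: issue@5 deps=(0,0) exec_start@5 write@8
I5 mul r1: issue@6 deps=(2,4) exec_start@8 write@10
I6 mul r2: issue@7 deps=(2,2) exec_start@7 write@10

Answer: 4 5 7 9 8 10 10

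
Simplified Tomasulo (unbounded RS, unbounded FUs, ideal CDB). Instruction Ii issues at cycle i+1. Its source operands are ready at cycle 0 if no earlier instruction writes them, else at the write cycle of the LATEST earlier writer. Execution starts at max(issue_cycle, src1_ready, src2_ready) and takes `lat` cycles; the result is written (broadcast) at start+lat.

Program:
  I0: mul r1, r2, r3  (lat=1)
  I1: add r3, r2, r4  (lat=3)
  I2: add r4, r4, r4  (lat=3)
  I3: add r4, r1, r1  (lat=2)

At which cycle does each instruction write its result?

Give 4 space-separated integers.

I0 mul r1: issue@1 deps=(None,None) exec_start@1 write@2
I1 add r3: issue@2 deps=(None,None) exec_start@2 write@5
I2 add r4: issue@3 deps=(None,None) exec_start@3 write@6
I3 add r4: issue@4 deps=(0,0) exec_start@4 write@6

Answer: 2 5 6 6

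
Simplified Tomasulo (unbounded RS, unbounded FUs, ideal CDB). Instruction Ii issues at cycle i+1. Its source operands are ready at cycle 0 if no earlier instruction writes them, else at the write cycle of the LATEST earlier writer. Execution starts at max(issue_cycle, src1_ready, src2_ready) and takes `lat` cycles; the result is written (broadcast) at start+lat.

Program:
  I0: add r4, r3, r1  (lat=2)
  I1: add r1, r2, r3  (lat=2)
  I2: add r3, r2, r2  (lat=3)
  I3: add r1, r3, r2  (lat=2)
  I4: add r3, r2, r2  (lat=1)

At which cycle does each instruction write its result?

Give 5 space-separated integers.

Answer: 3 4 6 8 6

Derivation:
I0 add r4: issue@1 deps=(None,None) exec_start@1 write@3
I1 add r1: issue@2 deps=(None,None) exec_start@2 write@4
I2 add r3: issue@3 deps=(None,None) exec_start@3 write@6
I3 add r1: issue@4 deps=(2,None) exec_start@6 write@8
I4 add r3: issue@5 deps=(None,None) exec_start@5 write@6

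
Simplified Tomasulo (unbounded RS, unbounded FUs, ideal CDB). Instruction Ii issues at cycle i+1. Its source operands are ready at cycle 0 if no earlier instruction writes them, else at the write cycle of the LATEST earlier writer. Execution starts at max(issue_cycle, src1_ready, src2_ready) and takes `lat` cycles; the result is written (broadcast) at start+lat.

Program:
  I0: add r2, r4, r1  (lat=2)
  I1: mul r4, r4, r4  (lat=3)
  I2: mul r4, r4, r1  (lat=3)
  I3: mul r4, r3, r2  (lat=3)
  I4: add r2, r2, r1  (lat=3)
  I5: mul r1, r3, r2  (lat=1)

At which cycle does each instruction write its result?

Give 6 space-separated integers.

I0 add r2: issue@1 deps=(None,None) exec_start@1 write@3
I1 mul r4: issue@2 deps=(None,None) exec_start@2 write@5
I2 mul r4: issue@3 deps=(1,None) exec_start@5 write@8
I3 mul r4: issue@4 deps=(None,0) exec_start@4 write@7
I4 add r2: issue@5 deps=(0,None) exec_start@5 write@8
I5 mul r1: issue@6 deps=(None,4) exec_start@8 write@9

Answer: 3 5 8 7 8 9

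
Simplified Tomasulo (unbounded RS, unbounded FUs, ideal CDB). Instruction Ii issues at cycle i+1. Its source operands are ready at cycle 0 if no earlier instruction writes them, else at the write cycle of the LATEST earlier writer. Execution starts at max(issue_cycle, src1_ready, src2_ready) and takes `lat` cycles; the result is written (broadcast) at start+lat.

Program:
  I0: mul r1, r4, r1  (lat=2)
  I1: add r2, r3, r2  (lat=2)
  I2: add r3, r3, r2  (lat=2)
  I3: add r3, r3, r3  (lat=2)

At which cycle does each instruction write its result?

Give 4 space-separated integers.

I0 mul r1: issue@1 deps=(None,None) exec_start@1 write@3
I1 add r2: issue@2 deps=(None,None) exec_start@2 write@4
I2 add r3: issue@3 deps=(None,1) exec_start@4 write@6
I3 add r3: issue@4 deps=(2,2) exec_start@6 write@8

Answer: 3 4 6 8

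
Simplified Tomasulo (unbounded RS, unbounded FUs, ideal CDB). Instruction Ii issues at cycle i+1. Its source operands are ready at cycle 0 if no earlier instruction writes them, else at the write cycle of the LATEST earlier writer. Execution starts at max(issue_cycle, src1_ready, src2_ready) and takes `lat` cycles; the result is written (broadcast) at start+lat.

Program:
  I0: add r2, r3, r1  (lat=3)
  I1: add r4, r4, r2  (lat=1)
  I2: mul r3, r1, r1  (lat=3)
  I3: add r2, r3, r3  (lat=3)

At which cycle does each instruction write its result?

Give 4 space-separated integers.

Answer: 4 5 6 9

Derivation:
I0 add r2: issue@1 deps=(None,None) exec_start@1 write@4
I1 add r4: issue@2 deps=(None,0) exec_start@4 write@5
I2 mul r3: issue@3 deps=(None,None) exec_start@3 write@6
I3 add r2: issue@4 deps=(2,2) exec_start@6 write@9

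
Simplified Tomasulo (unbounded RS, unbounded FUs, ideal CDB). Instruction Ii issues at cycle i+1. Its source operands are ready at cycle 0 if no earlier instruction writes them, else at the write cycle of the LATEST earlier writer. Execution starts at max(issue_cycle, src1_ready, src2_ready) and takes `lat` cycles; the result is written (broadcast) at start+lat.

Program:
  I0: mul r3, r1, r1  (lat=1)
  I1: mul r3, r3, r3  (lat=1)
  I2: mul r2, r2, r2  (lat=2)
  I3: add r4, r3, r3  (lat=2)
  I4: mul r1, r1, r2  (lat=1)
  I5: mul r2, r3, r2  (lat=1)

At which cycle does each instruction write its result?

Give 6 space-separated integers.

I0 mul r3: issue@1 deps=(None,None) exec_start@1 write@2
I1 mul r3: issue@2 deps=(0,0) exec_start@2 write@3
I2 mul r2: issue@3 deps=(None,None) exec_start@3 write@5
I3 add r4: issue@4 deps=(1,1) exec_start@4 write@6
I4 mul r1: issue@5 deps=(None,2) exec_start@5 write@6
I5 mul r2: issue@6 deps=(1,2) exec_start@6 write@7

Answer: 2 3 5 6 6 7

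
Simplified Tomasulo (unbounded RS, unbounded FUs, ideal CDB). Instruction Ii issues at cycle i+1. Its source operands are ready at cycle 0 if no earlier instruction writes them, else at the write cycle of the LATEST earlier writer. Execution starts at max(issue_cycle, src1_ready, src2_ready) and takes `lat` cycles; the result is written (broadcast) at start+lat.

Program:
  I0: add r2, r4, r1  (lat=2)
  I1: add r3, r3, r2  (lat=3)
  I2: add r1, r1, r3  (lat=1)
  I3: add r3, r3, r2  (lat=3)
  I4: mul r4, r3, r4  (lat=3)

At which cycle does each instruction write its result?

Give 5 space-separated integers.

I0 add r2: issue@1 deps=(None,None) exec_start@1 write@3
I1 add r3: issue@2 deps=(None,0) exec_start@3 write@6
I2 add r1: issue@3 deps=(None,1) exec_start@6 write@7
I3 add r3: issue@4 deps=(1,0) exec_start@6 write@9
I4 mul r4: issue@5 deps=(3,None) exec_start@9 write@12

Answer: 3 6 7 9 12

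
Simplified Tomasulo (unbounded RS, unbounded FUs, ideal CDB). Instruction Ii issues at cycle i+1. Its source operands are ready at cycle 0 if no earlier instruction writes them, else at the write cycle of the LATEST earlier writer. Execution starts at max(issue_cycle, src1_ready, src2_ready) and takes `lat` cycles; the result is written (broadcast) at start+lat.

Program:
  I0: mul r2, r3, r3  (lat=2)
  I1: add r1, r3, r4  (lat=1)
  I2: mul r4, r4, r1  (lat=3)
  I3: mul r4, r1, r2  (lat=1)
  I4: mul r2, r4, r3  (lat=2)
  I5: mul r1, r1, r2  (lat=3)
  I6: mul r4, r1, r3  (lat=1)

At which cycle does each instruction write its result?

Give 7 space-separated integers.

I0 mul r2: issue@1 deps=(None,None) exec_start@1 write@3
I1 add r1: issue@2 deps=(None,None) exec_start@2 write@3
I2 mul r4: issue@3 deps=(None,1) exec_start@3 write@6
I3 mul r4: issue@4 deps=(1,0) exec_start@4 write@5
I4 mul r2: issue@5 deps=(3,None) exec_start@5 write@7
I5 mul r1: issue@6 deps=(1,4) exec_start@7 write@10
I6 mul r4: issue@7 deps=(5,None) exec_start@10 write@11

Answer: 3 3 6 5 7 10 11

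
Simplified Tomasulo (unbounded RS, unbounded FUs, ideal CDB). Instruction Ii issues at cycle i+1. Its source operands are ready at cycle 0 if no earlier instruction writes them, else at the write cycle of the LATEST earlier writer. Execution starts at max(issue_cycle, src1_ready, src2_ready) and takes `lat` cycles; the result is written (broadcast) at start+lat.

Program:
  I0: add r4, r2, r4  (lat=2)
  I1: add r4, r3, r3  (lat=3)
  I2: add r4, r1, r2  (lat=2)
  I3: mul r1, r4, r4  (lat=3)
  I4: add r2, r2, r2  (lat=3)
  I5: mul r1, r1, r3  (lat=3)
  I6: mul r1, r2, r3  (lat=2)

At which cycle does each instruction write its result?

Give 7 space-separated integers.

I0 add r4: issue@1 deps=(None,None) exec_start@1 write@3
I1 add r4: issue@2 deps=(None,None) exec_start@2 write@5
I2 add r4: issue@3 deps=(None,None) exec_start@3 write@5
I3 mul r1: issue@4 deps=(2,2) exec_start@5 write@8
I4 add r2: issue@5 deps=(None,None) exec_start@5 write@8
I5 mul r1: issue@6 deps=(3,None) exec_start@8 write@11
I6 mul r1: issue@7 deps=(4,None) exec_start@8 write@10

Answer: 3 5 5 8 8 11 10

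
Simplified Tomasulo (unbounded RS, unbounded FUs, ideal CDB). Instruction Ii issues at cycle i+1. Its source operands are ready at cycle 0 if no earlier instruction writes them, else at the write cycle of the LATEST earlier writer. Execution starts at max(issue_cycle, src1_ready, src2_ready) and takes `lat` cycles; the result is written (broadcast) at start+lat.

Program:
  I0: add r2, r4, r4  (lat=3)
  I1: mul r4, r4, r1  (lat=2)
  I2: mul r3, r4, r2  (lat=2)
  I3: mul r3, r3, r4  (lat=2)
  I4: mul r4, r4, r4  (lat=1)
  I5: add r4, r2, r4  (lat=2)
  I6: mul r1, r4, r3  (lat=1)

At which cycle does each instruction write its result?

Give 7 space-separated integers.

Answer: 4 4 6 8 6 8 9

Derivation:
I0 add r2: issue@1 deps=(None,None) exec_start@1 write@4
I1 mul r4: issue@2 deps=(None,None) exec_start@2 write@4
I2 mul r3: issue@3 deps=(1,0) exec_start@4 write@6
I3 mul r3: issue@4 deps=(2,1) exec_start@6 write@8
I4 mul r4: issue@5 deps=(1,1) exec_start@5 write@6
I5 add r4: issue@6 deps=(0,4) exec_start@6 write@8
I6 mul r1: issue@7 deps=(5,3) exec_start@8 write@9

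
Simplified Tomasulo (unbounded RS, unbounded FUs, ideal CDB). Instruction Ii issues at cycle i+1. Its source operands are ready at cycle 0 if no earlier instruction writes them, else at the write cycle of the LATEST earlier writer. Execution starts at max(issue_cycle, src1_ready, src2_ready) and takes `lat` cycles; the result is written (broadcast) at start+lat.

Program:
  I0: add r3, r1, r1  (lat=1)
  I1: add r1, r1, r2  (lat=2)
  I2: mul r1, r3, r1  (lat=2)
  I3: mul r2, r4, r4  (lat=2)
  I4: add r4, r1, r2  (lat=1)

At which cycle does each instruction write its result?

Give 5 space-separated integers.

I0 add r3: issue@1 deps=(None,None) exec_start@1 write@2
I1 add r1: issue@2 deps=(None,None) exec_start@2 write@4
I2 mul r1: issue@3 deps=(0,1) exec_start@4 write@6
I3 mul r2: issue@4 deps=(None,None) exec_start@4 write@6
I4 add r4: issue@5 deps=(2,3) exec_start@6 write@7

Answer: 2 4 6 6 7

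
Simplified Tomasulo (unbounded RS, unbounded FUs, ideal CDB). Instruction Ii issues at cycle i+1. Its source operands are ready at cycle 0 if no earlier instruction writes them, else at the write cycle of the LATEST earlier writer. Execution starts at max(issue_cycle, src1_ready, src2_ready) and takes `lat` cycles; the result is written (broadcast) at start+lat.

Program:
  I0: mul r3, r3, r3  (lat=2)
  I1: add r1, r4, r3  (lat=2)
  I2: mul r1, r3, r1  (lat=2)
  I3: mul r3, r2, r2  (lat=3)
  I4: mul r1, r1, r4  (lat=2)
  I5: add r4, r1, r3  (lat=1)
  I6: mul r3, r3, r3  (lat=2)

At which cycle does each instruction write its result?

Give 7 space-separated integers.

Answer: 3 5 7 7 9 10 9

Derivation:
I0 mul r3: issue@1 deps=(None,None) exec_start@1 write@3
I1 add r1: issue@2 deps=(None,0) exec_start@3 write@5
I2 mul r1: issue@3 deps=(0,1) exec_start@5 write@7
I3 mul r3: issue@4 deps=(None,None) exec_start@4 write@7
I4 mul r1: issue@5 deps=(2,None) exec_start@7 write@9
I5 add r4: issue@6 deps=(4,3) exec_start@9 write@10
I6 mul r3: issue@7 deps=(3,3) exec_start@7 write@9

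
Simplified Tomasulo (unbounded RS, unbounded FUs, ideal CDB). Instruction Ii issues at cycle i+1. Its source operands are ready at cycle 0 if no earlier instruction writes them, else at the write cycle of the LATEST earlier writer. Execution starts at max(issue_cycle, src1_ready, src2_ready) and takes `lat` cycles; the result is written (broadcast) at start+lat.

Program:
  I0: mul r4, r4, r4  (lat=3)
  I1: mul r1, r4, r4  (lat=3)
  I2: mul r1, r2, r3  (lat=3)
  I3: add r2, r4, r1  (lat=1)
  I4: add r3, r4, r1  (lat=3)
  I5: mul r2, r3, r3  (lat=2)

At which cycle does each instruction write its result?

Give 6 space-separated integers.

Answer: 4 7 6 7 9 11

Derivation:
I0 mul r4: issue@1 deps=(None,None) exec_start@1 write@4
I1 mul r1: issue@2 deps=(0,0) exec_start@4 write@7
I2 mul r1: issue@3 deps=(None,None) exec_start@3 write@6
I3 add r2: issue@4 deps=(0,2) exec_start@6 write@7
I4 add r3: issue@5 deps=(0,2) exec_start@6 write@9
I5 mul r2: issue@6 deps=(4,4) exec_start@9 write@11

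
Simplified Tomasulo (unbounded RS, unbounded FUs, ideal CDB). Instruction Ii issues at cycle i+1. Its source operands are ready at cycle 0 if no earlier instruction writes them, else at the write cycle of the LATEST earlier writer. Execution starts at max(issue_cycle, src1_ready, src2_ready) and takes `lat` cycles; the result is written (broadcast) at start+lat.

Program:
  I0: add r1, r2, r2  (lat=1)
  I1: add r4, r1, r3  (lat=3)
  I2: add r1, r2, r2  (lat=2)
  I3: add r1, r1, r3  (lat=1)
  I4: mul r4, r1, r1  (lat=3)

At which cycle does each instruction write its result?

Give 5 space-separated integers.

Answer: 2 5 5 6 9

Derivation:
I0 add r1: issue@1 deps=(None,None) exec_start@1 write@2
I1 add r4: issue@2 deps=(0,None) exec_start@2 write@5
I2 add r1: issue@3 deps=(None,None) exec_start@3 write@5
I3 add r1: issue@4 deps=(2,None) exec_start@5 write@6
I4 mul r4: issue@5 deps=(3,3) exec_start@6 write@9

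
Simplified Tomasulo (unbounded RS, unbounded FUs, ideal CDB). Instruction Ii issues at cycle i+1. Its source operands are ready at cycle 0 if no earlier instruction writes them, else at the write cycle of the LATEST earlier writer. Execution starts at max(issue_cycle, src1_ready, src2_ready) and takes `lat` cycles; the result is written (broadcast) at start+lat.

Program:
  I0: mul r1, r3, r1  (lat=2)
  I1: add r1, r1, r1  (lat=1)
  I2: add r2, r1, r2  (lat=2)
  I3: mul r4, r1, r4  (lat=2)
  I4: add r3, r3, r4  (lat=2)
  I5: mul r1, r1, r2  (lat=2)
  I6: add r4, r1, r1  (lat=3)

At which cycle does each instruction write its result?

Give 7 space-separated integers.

Answer: 3 4 6 6 8 8 11

Derivation:
I0 mul r1: issue@1 deps=(None,None) exec_start@1 write@3
I1 add r1: issue@2 deps=(0,0) exec_start@3 write@4
I2 add r2: issue@3 deps=(1,None) exec_start@4 write@6
I3 mul r4: issue@4 deps=(1,None) exec_start@4 write@6
I4 add r3: issue@5 deps=(None,3) exec_start@6 write@8
I5 mul r1: issue@6 deps=(1,2) exec_start@6 write@8
I6 add r4: issue@7 deps=(5,5) exec_start@8 write@11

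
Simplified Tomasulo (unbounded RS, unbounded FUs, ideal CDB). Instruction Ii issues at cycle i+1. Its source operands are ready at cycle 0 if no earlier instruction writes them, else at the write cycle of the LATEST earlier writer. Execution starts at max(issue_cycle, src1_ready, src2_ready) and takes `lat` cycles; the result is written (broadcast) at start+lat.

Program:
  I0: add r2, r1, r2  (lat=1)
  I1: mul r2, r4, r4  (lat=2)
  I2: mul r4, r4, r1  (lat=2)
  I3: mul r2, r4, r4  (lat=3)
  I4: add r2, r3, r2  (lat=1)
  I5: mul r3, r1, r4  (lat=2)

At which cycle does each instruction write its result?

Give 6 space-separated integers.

I0 add r2: issue@1 deps=(None,None) exec_start@1 write@2
I1 mul r2: issue@2 deps=(None,None) exec_start@2 write@4
I2 mul r4: issue@3 deps=(None,None) exec_start@3 write@5
I3 mul r2: issue@4 deps=(2,2) exec_start@5 write@8
I4 add r2: issue@5 deps=(None,3) exec_start@8 write@9
I5 mul r3: issue@6 deps=(None,2) exec_start@6 write@8

Answer: 2 4 5 8 9 8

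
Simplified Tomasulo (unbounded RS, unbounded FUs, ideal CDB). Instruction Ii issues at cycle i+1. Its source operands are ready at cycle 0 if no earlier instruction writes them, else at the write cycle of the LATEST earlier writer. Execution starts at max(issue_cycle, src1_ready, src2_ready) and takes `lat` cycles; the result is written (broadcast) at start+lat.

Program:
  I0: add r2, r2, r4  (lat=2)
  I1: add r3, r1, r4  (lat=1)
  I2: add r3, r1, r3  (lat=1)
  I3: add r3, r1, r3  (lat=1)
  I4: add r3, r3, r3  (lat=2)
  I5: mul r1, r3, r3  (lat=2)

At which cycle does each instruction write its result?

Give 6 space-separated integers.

I0 add r2: issue@1 deps=(None,None) exec_start@1 write@3
I1 add r3: issue@2 deps=(None,None) exec_start@2 write@3
I2 add r3: issue@3 deps=(None,1) exec_start@3 write@4
I3 add r3: issue@4 deps=(None,2) exec_start@4 write@5
I4 add r3: issue@5 deps=(3,3) exec_start@5 write@7
I5 mul r1: issue@6 deps=(4,4) exec_start@7 write@9

Answer: 3 3 4 5 7 9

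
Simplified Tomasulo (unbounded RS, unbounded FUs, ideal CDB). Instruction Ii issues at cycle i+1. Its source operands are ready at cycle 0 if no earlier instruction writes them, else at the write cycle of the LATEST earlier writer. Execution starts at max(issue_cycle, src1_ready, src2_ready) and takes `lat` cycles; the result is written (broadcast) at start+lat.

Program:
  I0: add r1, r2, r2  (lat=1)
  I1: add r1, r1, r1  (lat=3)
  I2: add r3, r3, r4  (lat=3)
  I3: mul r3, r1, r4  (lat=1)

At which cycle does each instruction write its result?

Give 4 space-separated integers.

Answer: 2 5 6 6

Derivation:
I0 add r1: issue@1 deps=(None,None) exec_start@1 write@2
I1 add r1: issue@2 deps=(0,0) exec_start@2 write@5
I2 add r3: issue@3 deps=(None,None) exec_start@3 write@6
I3 mul r3: issue@4 deps=(1,None) exec_start@5 write@6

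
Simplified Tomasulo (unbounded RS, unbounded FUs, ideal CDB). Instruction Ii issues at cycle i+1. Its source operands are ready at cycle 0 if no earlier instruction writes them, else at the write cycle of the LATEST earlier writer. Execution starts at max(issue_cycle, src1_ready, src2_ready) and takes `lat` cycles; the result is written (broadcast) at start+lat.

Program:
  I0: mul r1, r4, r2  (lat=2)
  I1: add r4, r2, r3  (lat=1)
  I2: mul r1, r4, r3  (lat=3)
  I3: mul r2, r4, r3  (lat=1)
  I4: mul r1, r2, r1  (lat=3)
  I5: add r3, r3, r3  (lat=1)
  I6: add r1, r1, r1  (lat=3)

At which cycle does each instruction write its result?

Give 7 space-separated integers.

Answer: 3 3 6 5 9 7 12

Derivation:
I0 mul r1: issue@1 deps=(None,None) exec_start@1 write@3
I1 add r4: issue@2 deps=(None,None) exec_start@2 write@3
I2 mul r1: issue@3 deps=(1,None) exec_start@3 write@6
I3 mul r2: issue@4 deps=(1,None) exec_start@4 write@5
I4 mul r1: issue@5 deps=(3,2) exec_start@6 write@9
I5 add r3: issue@6 deps=(None,None) exec_start@6 write@7
I6 add r1: issue@7 deps=(4,4) exec_start@9 write@12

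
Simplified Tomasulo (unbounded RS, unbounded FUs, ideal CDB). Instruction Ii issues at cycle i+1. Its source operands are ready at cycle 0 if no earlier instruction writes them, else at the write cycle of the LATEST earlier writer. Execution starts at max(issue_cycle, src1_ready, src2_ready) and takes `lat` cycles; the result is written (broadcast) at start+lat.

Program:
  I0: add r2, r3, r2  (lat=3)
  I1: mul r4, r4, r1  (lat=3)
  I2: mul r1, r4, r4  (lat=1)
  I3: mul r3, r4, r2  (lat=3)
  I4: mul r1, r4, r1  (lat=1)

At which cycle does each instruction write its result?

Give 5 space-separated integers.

Answer: 4 5 6 8 7

Derivation:
I0 add r2: issue@1 deps=(None,None) exec_start@1 write@4
I1 mul r4: issue@2 deps=(None,None) exec_start@2 write@5
I2 mul r1: issue@3 deps=(1,1) exec_start@5 write@6
I3 mul r3: issue@4 deps=(1,0) exec_start@5 write@8
I4 mul r1: issue@5 deps=(1,2) exec_start@6 write@7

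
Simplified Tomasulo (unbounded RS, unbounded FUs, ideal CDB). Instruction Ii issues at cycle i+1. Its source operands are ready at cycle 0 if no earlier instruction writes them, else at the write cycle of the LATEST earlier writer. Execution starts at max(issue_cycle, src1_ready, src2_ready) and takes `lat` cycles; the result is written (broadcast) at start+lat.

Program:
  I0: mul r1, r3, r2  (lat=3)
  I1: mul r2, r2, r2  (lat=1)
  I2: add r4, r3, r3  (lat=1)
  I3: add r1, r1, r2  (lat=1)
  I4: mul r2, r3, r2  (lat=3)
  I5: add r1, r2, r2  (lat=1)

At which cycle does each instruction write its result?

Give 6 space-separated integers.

I0 mul r1: issue@1 deps=(None,None) exec_start@1 write@4
I1 mul r2: issue@2 deps=(None,None) exec_start@2 write@3
I2 add r4: issue@3 deps=(None,None) exec_start@3 write@4
I3 add r1: issue@4 deps=(0,1) exec_start@4 write@5
I4 mul r2: issue@5 deps=(None,1) exec_start@5 write@8
I5 add r1: issue@6 deps=(4,4) exec_start@8 write@9

Answer: 4 3 4 5 8 9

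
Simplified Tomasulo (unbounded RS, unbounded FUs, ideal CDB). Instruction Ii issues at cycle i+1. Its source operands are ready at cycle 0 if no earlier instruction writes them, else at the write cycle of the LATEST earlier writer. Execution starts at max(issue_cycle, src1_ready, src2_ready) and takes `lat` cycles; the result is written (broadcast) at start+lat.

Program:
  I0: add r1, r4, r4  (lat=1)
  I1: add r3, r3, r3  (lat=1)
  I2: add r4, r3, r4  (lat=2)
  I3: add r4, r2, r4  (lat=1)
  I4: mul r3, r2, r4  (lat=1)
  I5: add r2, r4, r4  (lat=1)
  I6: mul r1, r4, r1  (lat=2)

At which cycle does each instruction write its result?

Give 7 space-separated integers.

Answer: 2 3 5 6 7 7 9

Derivation:
I0 add r1: issue@1 deps=(None,None) exec_start@1 write@2
I1 add r3: issue@2 deps=(None,None) exec_start@2 write@3
I2 add r4: issue@3 deps=(1,None) exec_start@3 write@5
I3 add r4: issue@4 deps=(None,2) exec_start@5 write@6
I4 mul r3: issue@5 deps=(None,3) exec_start@6 write@7
I5 add r2: issue@6 deps=(3,3) exec_start@6 write@7
I6 mul r1: issue@7 deps=(3,0) exec_start@7 write@9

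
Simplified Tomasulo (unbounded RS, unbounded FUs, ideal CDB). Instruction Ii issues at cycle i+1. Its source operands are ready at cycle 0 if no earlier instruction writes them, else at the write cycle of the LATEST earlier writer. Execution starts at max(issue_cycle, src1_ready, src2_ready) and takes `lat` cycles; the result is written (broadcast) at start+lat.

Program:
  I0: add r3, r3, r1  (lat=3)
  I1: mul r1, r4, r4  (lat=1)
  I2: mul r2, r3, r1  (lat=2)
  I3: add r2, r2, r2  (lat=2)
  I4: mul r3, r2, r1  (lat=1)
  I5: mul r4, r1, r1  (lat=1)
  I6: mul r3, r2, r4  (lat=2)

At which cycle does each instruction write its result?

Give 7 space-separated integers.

Answer: 4 3 6 8 9 7 10

Derivation:
I0 add r3: issue@1 deps=(None,None) exec_start@1 write@4
I1 mul r1: issue@2 deps=(None,None) exec_start@2 write@3
I2 mul r2: issue@3 deps=(0,1) exec_start@4 write@6
I3 add r2: issue@4 deps=(2,2) exec_start@6 write@8
I4 mul r3: issue@5 deps=(3,1) exec_start@8 write@9
I5 mul r4: issue@6 deps=(1,1) exec_start@6 write@7
I6 mul r3: issue@7 deps=(3,5) exec_start@8 write@10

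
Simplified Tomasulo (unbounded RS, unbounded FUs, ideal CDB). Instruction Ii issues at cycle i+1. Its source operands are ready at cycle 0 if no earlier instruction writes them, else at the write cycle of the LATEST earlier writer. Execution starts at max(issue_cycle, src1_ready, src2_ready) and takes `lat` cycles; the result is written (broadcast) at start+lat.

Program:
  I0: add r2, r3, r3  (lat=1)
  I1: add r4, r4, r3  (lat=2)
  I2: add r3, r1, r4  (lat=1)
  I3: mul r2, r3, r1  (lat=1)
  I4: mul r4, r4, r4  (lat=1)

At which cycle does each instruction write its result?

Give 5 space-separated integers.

Answer: 2 4 5 6 6

Derivation:
I0 add r2: issue@1 deps=(None,None) exec_start@1 write@2
I1 add r4: issue@2 deps=(None,None) exec_start@2 write@4
I2 add r3: issue@3 deps=(None,1) exec_start@4 write@5
I3 mul r2: issue@4 deps=(2,None) exec_start@5 write@6
I4 mul r4: issue@5 deps=(1,1) exec_start@5 write@6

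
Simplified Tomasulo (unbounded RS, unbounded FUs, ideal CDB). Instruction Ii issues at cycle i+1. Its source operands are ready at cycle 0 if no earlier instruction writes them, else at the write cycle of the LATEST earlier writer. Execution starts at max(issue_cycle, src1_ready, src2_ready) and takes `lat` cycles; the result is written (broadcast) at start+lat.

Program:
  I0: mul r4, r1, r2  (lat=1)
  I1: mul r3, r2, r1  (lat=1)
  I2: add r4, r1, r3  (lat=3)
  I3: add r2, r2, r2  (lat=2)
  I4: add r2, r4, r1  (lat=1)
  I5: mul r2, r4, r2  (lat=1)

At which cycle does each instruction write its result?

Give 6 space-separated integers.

I0 mul r4: issue@1 deps=(None,None) exec_start@1 write@2
I1 mul r3: issue@2 deps=(None,None) exec_start@2 write@3
I2 add r4: issue@3 deps=(None,1) exec_start@3 write@6
I3 add r2: issue@4 deps=(None,None) exec_start@4 write@6
I4 add r2: issue@5 deps=(2,None) exec_start@6 write@7
I5 mul r2: issue@6 deps=(2,4) exec_start@7 write@8

Answer: 2 3 6 6 7 8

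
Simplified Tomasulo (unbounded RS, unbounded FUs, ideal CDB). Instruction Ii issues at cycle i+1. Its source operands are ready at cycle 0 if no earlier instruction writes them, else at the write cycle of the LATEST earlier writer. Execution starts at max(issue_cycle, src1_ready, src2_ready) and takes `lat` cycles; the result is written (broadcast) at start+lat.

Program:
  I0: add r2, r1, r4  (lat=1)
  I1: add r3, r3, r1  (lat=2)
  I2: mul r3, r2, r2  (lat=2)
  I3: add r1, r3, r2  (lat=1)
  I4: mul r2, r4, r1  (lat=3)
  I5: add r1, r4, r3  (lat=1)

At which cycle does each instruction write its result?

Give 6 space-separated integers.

Answer: 2 4 5 6 9 7

Derivation:
I0 add r2: issue@1 deps=(None,None) exec_start@1 write@2
I1 add r3: issue@2 deps=(None,None) exec_start@2 write@4
I2 mul r3: issue@3 deps=(0,0) exec_start@3 write@5
I3 add r1: issue@4 deps=(2,0) exec_start@5 write@6
I4 mul r2: issue@5 deps=(None,3) exec_start@6 write@9
I5 add r1: issue@6 deps=(None,2) exec_start@6 write@7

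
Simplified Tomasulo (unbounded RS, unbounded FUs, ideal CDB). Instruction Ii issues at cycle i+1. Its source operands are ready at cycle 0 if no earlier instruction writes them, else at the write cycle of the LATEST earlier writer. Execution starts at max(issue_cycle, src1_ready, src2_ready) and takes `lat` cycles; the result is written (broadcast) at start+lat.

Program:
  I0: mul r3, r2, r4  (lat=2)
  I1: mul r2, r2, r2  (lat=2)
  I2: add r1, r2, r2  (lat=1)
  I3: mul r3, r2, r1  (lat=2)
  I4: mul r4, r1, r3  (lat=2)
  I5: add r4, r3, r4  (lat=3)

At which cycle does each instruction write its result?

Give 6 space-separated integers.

Answer: 3 4 5 7 9 12

Derivation:
I0 mul r3: issue@1 deps=(None,None) exec_start@1 write@3
I1 mul r2: issue@2 deps=(None,None) exec_start@2 write@4
I2 add r1: issue@3 deps=(1,1) exec_start@4 write@5
I3 mul r3: issue@4 deps=(1,2) exec_start@5 write@7
I4 mul r4: issue@5 deps=(2,3) exec_start@7 write@9
I5 add r4: issue@6 deps=(3,4) exec_start@9 write@12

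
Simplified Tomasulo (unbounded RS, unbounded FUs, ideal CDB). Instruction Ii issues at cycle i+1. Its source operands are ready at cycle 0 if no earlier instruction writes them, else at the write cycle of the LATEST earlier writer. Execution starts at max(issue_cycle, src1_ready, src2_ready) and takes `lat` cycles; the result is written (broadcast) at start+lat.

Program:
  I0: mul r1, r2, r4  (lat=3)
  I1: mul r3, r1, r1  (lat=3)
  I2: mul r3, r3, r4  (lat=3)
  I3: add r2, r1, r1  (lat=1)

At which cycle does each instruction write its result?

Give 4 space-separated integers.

Answer: 4 7 10 5

Derivation:
I0 mul r1: issue@1 deps=(None,None) exec_start@1 write@4
I1 mul r3: issue@2 deps=(0,0) exec_start@4 write@7
I2 mul r3: issue@3 deps=(1,None) exec_start@7 write@10
I3 add r2: issue@4 deps=(0,0) exec_start@4 write@5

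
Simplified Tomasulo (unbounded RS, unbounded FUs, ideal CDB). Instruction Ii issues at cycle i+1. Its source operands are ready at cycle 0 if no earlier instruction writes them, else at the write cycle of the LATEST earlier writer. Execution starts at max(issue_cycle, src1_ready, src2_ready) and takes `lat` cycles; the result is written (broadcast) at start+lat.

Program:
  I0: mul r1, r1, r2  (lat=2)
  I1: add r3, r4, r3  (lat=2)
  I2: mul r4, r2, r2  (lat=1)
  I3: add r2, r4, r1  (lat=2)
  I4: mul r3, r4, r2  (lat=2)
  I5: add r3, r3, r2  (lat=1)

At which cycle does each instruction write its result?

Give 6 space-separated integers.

I0 mul r1: issue@1 deps=(None,None) exec_start@1 write@3
I1 add r3: issue@2 deps=(None,None) exec_start@2 write@4
I2 mul r4: issue@3 deps=(None,None) exec_start@3 write@4
I3 add r2: issue@4 deps=(2,0) exec_start@4 write@6
I4 mul r3: issue@5 deps=(2,3) exec_start@6 write@8
I5 add r3: issue@6 deps=(4,3) exec_start@8 write@9

Answer: 3 4 4 6 8 9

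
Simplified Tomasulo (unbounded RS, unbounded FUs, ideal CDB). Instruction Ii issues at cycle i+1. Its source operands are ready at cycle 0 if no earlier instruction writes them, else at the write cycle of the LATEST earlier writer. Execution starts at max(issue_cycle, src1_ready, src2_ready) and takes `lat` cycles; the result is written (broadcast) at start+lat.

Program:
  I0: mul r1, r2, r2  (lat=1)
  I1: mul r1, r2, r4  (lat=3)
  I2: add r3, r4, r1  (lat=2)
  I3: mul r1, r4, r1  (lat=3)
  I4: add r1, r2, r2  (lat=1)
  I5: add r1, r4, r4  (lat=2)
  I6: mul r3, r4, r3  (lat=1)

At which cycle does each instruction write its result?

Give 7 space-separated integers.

I0 mul r1: issue@1 deps=(None,None) exec_start@1 write@2
I1 mul r1: issue@2 deps=(None,None) exec_start@2 write@5
I2 add r3: issue@3 deps=(None,1) exec_start@5 write@7
I3 mul r1: issue@4 deps=(None,1) exec_start@5 write@8
I4 add r1: issue@5 deps=(None,None) exec_start@5 write@6
I5 add r1: issue@6 deps=(None,None) exec_start@6 write@8
I6 mul r3: issue@7 deps=(None,2) exec_start@7 write@8

Answer: 2 5 7 8 6 8 8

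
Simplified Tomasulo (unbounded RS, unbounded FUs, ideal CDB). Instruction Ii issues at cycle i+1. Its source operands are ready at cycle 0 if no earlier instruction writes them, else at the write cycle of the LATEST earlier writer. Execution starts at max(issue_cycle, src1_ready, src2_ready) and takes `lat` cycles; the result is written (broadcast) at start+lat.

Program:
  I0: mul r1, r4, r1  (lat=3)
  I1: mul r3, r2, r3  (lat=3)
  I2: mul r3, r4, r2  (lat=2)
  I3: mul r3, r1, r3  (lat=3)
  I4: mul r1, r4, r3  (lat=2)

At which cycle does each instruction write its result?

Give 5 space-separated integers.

I0 mul r1: issue@1 deps=(None,None) exec_start@1 write@4
I1 mul r3: issue@2 deps=(None,None) exec_start@2 write@5
I2 mul r3: issue@3 deps=(None,None) exec_start@3 write@5
I3 mul r3: issue@4 deps=(0,2) exec_start@5 write@8
I4 mul r1: issue@5 deps=(None,3) exec_start@8 write@10

Answer: 4 5 5 8 10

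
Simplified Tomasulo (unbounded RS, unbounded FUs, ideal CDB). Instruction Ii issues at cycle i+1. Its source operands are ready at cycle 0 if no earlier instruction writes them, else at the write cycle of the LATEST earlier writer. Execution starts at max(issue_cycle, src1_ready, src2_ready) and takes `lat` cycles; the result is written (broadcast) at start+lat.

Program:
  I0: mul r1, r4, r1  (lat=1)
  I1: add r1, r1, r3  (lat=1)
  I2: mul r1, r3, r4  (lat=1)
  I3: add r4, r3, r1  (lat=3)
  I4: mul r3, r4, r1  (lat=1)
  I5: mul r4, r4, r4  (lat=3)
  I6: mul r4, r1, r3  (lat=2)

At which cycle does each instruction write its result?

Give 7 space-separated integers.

I0 mul r1: issue@1 deps=(None,None) exec_start@1 write@2
I1 add r1: issue@2 deps=(0,None) exec_start@2 write@3
I2 mul r1: issue@3 deps=(None,None) exec_start@3 write@4
I3 add r4: issue@4 deps=(None,2) exec_start@4 write@7
I4 mul r3: issue@5 deps=(3,2) exec_start@7 write@8
I5 mul r4: issue@6 deps=(3,3) exec_start@7 write@10
I6 mul r4: issue@7 deps=(2,4) exec_start@8 write@10

Answer: 2 3 4 7 8 10 10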